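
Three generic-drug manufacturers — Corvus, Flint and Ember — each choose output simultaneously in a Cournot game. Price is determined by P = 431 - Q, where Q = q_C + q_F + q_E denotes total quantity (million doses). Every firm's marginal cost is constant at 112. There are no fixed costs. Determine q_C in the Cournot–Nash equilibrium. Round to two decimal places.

79.75

A representative firm's profit is π_i = q_i(431 - Q) - 112q_i.
Setting ∂π_i/∂q_i = 0 with rivals' quantities fixed: 319 - 2q_i - Σ_{j≠i} q_j = 0.
By symmetry each firm produces the same amount; substituting Σ_{j≠i} q_j = 2q_i yields q_i = 319/4.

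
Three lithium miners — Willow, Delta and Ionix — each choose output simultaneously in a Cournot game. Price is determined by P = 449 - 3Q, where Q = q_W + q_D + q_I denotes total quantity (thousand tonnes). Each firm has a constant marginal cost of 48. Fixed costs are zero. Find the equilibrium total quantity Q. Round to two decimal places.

Each firm earns π_i = (449 - 3Q)q_i - 48q_i.
First-order condition (treating rivals' output as given): 401 - 6q_i - 3·Σ_{j≠i} q_j = 0.
With identical firms every q_j equals q_i, so Σ_{j≠i} q_j = 2q_i and 401 = 12q_i, giving q_i = 401/12.
Total output Q = 401/12 + 401/12 + 401/12 = 401/4.

100.25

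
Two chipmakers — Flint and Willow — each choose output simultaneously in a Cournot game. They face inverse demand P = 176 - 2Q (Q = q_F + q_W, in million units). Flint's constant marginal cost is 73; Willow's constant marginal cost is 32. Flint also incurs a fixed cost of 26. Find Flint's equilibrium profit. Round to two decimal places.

187.56

Flint's profit: π_F = (176 - 2Q)q_F - (73q_F). Setting ∂π_F/∂q_F = 0: 103 - 4q_F - 2(q_W) = 0.
Willow's profit: π_W = (176 - 2Q)q_W - (32q_W). Setting ∂π_W/∂q_W = 0: 144 - 4q_W - 2(q_F) = 0.
Rearranging gives the reaction functions q_F = (103 - 2q_W)/4 and q_W = (144 - 2q_F)/4.
Substituting one into the other gives q_F = 31/3 and q_W = 185/6.
Price P = 176 - 2·(247/6) = 281/3.
Flint's profit: (281/3 - 73)·(31/3) - 26 = 1688/9.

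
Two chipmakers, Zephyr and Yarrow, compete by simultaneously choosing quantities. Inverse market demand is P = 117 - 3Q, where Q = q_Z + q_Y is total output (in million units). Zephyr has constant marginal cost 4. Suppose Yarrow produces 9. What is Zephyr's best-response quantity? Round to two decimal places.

14.33

With the rival's output fixed at 9, Zephyr's profit is π_Z = (117 - 3·9 - 3q_Z)q_Z - (4q_Z) = (90 - 3q_Z)q_Z - (4q_Z).
∂π_Z/∂q_Z = 86 - 6q_Z = 0, so q_Z = 43/3.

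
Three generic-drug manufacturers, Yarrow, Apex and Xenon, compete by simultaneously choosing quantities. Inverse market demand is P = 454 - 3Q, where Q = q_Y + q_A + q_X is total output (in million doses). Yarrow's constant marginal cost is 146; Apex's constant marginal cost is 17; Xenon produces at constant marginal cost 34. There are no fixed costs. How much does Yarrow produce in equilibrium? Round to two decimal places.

Yarrow's profit: π_Y = (454 - 3Q)q_Y - (146q_Y). Setting ∂π_Y/∂q_Y = 0: 308 - 6q_Y - 3(q_A + q_X) = 0.
Apex's profit: π_A = (454 - 3Q)q_A - (17q_A). Setting ∂π_A/∂q_A = 0: 437 - 6q_A - 3(q_Y + q_X) = 0.
Xenon's first-order condition: 420 - 6q_X - 3(q_Y + q_A) = 0.
Summing all 3 equations gives 1165 − 12Q = 0, hence Q = 1165/12.
Back-substituting: q_Y = (308 − 1165/4)/3 = 67/12, q_A = (437 − 1165/4)/3 = 583/12, q_X = (420 − 1165/4)/3 = 515/12.

5.58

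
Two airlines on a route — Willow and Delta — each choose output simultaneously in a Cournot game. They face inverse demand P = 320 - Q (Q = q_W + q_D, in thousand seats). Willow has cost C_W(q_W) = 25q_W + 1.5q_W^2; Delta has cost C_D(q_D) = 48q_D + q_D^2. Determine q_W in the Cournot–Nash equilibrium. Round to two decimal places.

Willow's profit: π_W = (320 - Q)q_W - (25q_W + (3/2)q_W²). Setting ∂π_W/∂q_W = 0: 295 - 5q_W - (q_D) = 0.
Delta's profit: π_D = (320 - Q)q_D - (48q_D + q_D²). Setting ∂π_D/∂q_D = 0: 272 - 4q_D - (q_W) = 0.
So q_W = (295 - q_D)/5 and q_D = (272 - q_W)/4.
Solving the pair: q_W = 908/19, q_D = 1065/19.

47.79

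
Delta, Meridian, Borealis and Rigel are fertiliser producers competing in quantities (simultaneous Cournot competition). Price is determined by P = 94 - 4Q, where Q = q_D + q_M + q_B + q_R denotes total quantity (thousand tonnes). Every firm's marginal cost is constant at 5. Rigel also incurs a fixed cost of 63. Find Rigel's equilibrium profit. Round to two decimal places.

16.21

Each firm earns π_i = (94 - 4Q)q_i - 5q_i.
First-order condition (treating rivals' output as given): 89 - 8q_i - 4·Σ_{j≠i} q_j = 0.
With identical firms every q_j equals q_i, so Σ_{j≠i} q_j = 3q_i and 89 = 20q_i, giving q_i = 89/20.
Price P = 94 - 4·(89/5) = 114/5.
Rigel's profit: (114/5 - 5)·(89/20) - 63 = 1621/100.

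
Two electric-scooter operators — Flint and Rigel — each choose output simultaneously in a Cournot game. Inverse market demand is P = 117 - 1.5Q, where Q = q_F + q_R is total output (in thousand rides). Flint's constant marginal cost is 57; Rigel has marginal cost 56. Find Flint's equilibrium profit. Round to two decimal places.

Flint's profit: π_F = (117 - 1.5Q)q_F - (57q_F). Setting ∂π_F/∂q_F = 0: 60 - 3q_F - (3/2)(q_R) = 0.
Rigel's profit: π_R = (117 - 1.5Q)q_R - (56q_R). Setting ∂π_R/∂q_R = 0: 61 - 3q_R - (3/2)(q_F) = 0.
Best responses: q_F = (60 - (3/2)q_R)/3, q_R = (61 - (3/2)q_F)/3.
Substituting one into the other gives q_F = 118/9 and q_R = 124/9.
Price P = 117 - (3/2)·(242/9) = 230/3.
Flint's profit: (230/3 - 57)·(118/9) = 257.8519.

257.85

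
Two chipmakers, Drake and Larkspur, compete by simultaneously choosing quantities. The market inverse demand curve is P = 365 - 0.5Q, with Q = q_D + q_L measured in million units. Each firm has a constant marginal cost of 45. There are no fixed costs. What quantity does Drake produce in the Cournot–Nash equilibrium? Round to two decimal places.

A representative firm's profit is π_i = q_i(365 - 0.5Q) - 45q_i.
Setting ∂π_i/∂q_i = 0 with rivals' quantities fixed: 320 - q_i - (1/2)q_j = 0.
By symmetry each firm produces the same amount; substituting q_j = q_i yields q_i = 320/(3/2) = 640/3.

213.33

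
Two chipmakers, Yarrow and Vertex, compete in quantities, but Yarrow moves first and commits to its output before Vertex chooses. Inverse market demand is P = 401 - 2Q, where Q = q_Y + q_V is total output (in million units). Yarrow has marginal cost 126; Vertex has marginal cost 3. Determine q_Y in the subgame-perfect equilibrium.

Solve by backward induction. Given q_Y, the follower Vertex maximises π_V = (401 - 2q_Y - 2q_V)q_V - 3q_V.
Follower FOC: 398 - 2q_Y - 4q_V = 0, so q_V(q_Y) = (398 - 2q_Y)/4.
Yarrow substitutes q_V(q_Y) into its own profit: π_Y = q_Y(401 - 2q_Y - (398 - 2q_Y)/2) - 126q_Y = (202 - q_Y)q_Y - 126q_Y.
Maximising: ∂π_Y/∂q_Y = 76 - 2q_Y = 0, giving q_Y = 38.
Then q_V = (398 - 2·38)/4 = 161/2.

38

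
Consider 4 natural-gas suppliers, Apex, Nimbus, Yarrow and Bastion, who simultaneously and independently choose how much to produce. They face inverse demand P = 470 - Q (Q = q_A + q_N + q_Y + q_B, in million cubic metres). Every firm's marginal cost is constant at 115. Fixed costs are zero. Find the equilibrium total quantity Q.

Each firm earns π_i = (470 - Q)q_i - 115q_i.
Setting ∂π_i/∂q_i = 0 with rivals' quantities fixed: 355 - 2q_i - Σ_{j≠i} q_j = 0.
By symmetry each firm produces the same amount; substituting Σ_{j≠i} q_j = 3q_i yields q_i = 355/5 = 71.
Total output Q = 71 + 71 + 71 + 71 = 284.

284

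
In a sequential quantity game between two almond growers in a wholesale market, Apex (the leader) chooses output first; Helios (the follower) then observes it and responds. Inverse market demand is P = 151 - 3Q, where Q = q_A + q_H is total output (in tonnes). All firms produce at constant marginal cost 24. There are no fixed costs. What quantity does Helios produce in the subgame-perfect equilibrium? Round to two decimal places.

Solve by backward induction. Given q_A, the follower Helios maximises π_H = (151 - 3q_A - 3q_H)q_H - 24q_H.
∂π_H/∂q_H = 127 - 3q_A - 6q_H = 0 gives the reaction function q_H = (127 - 3q_A)/6.
Apex substitutes q_H(q_A) into its own profit: π_A = q_A(151 - 3q_A - (127 - 3q_A)/2) - 24q_A = (175/2 - (3/2)q_A)q_A - 24q_A.
Maximising: ∂π_A/∂q_A = 127/2 - 3q_A = 0, giving q_A = 127/6.
Then q_H = (127 - 3·(127/6))/6 = 127/12.

10.58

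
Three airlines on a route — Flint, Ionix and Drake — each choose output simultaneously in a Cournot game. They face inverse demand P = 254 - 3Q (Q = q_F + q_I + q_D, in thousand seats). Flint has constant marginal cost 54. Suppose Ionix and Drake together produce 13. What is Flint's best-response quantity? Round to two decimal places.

With rivals' combined output fixed at 13, Flint's profit is π_F = (254 - 3·13 - 3q_F)q_F - (54q_F) = (215 - 3q_F)q_F - (54q_F).
∂π_F/∂q_F = 161 - 6q_F = 0, so q_F = 161/6.

26.83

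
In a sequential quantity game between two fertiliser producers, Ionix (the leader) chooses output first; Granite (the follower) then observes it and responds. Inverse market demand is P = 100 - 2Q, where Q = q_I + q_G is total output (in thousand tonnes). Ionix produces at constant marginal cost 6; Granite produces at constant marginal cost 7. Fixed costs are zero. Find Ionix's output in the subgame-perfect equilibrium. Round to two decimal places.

23.75

Solve by backward induction. Given q_I, the follower Granite maximises π_G = (100 - 2q_I - 2q_G)q_G - 7q_G.
Follower FOC: 93 - 2q_I - 4q_G = 0, so q_G(q_I) = (93 - 2q_I)/4.
Ionix substitutes q_G(q_I) into its own profit: π_I = q_I(100 - 2q_I - (93 - 2q_I)/2) - 6q_I = (107/2 - q_I)q_I - 6q_I.
Maximising: ∂π_I/∂q_I = 95/2 - 2q_I = 0, giving q_I = 95/4.
Then q_G = (93 - 2·(95/4))/4 = 91/8.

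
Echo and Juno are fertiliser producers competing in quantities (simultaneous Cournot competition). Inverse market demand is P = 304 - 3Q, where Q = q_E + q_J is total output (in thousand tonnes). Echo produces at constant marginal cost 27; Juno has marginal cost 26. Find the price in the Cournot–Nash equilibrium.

119

Echo's profit: π_E = (304 - 3Q)q_E - (27q_E). Setting ∂π_E/∂q_E = 0: 277 - 6q_E - 3(q_J) = 0.
Juno's first-order condition: 278 - 6q_J - 3(q_E) = 0.
Rearranging gives the reaction functions q_E = (277 - 3q_J)/6 and q_J = (278 - 3q_E)/6.
Substituting one into the other gives q_E = 92/3 and q_J = 31.
Total output Q = 185/3, so price P = 304 - 3·(185/3) = 119.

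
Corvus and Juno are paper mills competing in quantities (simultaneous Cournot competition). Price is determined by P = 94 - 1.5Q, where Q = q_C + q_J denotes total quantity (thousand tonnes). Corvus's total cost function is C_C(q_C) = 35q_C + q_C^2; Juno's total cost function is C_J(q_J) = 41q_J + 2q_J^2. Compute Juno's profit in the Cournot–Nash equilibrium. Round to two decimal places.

101.66

Corvus's profit: π_C = (94 - 1.5Q)q_C - (35q_C + q_C²). Setting ∂π_C/∂q_C = 0: 59 - 5q_C - (3/2)(q_J) = 0.
Juno's first-order condition: 53 - 7q_J - (3/2)(q_C) = 0.
So q_C = (59 - (3/2)q_J)/5 and q_J = (53 - (3/2)q_C)/7.
Substituting one into the other gives q_C = 1334/131 and q_J = 706/131.
Price P = 94 - (3/2)·15.5725 = 70.6412.
Juno's profit: 70.6412·(706/131) - 41·(706/131) - 2(706/131)² = 101.6564.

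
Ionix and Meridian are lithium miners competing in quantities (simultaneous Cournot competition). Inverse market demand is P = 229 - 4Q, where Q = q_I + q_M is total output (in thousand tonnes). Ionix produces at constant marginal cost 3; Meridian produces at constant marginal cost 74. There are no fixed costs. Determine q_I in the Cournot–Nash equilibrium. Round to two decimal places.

24.75

Ionix's profit: π_I = (229 - 4Q)q_I - (3q_I). Setting ∂π_I/∂q_I = 0: 226 - 8q_I - 4(q_M) = 0.
Meridian's first-order condition: 155 - 8q_M - 4(q_I) = 0.
Rearranging gives the reaction functions q_I = (226 - 4q_M)/8 and q_M = (155 - 4q_I)/8.
Substituting one into the other gives q_I = 99/4 and q_M = 7.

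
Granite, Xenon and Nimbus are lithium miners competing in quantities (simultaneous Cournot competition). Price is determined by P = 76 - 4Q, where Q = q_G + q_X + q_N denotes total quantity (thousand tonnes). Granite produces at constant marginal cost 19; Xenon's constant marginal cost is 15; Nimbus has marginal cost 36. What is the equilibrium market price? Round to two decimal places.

36.50

Granite's profit: π_G = (76 - 4Q)q_G - (19q_G). Setting ∂π_G/∂q_G = 0: 57 - 8q_G - 4(q_X + q_N) = 0.
Xenon's first-order condition: 61 - 8q_X - 4(q_G + q_N) = 0.
Nimbus's profit: π_N = (76 - 4Q)q_N - (36q_N). Setting ∂π_N/∂q_N = 0: 40 - 8q_N - 4(q_G + q_X) = 0.
Adding the 3 conditions: 158 − 8Q − 8Q = 0, i.e. Q = 79/8.
Back-substituting: q_G = (57 − 79/2)/4 = 35/8, q_X = (61 − 79/2)/4 = 43/8, q_N = (40 − 79/2)/4 = 1/8.
Total output Q = 79/8, so price P = 76 - 4·(79/8) = 73/2.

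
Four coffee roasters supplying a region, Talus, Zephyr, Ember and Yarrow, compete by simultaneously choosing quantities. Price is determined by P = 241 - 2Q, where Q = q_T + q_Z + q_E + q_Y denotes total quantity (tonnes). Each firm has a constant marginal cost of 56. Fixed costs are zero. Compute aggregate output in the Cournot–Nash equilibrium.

Each firm earns π_i = (241 - 2Q)q_i - 56q_i.
Setting ∂π_i/∂q_i = 0 with rivals' quantities fixed: 185 - 4q_i - 2·Σ_{j≠i} q_j = 0.
With identical firms every q_j equals q_i, so Σ_{j≠i} q_j = 3q_i and 185 = 10q_i, giving q_i = 37/2.
Total output Q = 37/2 + 37/2 + 37/2 + 37/2 = 74.

74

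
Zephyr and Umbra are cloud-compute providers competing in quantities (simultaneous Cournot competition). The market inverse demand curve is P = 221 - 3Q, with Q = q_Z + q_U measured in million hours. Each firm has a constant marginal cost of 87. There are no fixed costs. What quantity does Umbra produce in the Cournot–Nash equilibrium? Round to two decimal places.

14.89

Each firm earns π_i = (221 - 3Q)q_i - 87q_i.
Setting ∂π_i/∂q_i = 0 with rivals' quantities fixed: 134 - 6q_i - 3q_j = 0.
By symmetry each firm produces the same amount; substituting q_j = q_i yields q_i = 134/9.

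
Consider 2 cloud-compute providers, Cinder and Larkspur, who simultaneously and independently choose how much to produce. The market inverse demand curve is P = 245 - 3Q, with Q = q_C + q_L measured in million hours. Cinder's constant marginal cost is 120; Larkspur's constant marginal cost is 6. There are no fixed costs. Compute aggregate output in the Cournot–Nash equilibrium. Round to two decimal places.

Cinder's profit: π_C = (245 - 3Q)q_C - (120q_C). Setting ∂π_C/∂q_C = 0: 125 - 6q_C - 3(q_L) = 0.
Larkspur's first-order condition: 239 - 6q_L - 3(q_C) = 0.
Best responses: q_C = (125 - 3q_L)/6, q_L = (239 - 3q_C)/6.
Substituting one into the other gives q_C = 11/9 and q_L = 353/9.
Total output Q = 11/9 + 353/9 = 364/9.

40.44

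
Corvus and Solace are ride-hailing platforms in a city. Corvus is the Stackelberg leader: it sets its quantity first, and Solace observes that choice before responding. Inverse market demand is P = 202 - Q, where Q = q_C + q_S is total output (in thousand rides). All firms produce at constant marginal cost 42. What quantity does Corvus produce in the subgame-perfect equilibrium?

80

The follower Solace best-responds to any q_C: π_S = (202 - Q)q_S - 42q_S.
Follower FOC: 160 - q_C - 2q_S = 0, so q_S(q_C) = (160 - q_C)/2.
The leader anticipates this reaction. Substituting into P = 202 - Q gives P = 122 - (1/2)q_C, so π_C = (122 - (1/2)q_C)q_C - 42q_C.
Leader FOC: 80 - q_C = 0, so q_C = 80.
Then q_S = (160 - 80)/2 = 40.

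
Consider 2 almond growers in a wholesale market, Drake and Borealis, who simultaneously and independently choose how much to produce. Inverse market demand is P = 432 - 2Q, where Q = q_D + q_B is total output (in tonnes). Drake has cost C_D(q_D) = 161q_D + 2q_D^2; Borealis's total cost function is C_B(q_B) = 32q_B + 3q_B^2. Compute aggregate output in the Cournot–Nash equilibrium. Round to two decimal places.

60.11

Drake's profit: π_D = (432 - 2Q)q_D - (161q_D + 2q_D²). Setting ∂π_D/∂q_D = 0: 271 - 8q_D - 2(q_B) = 0.
Borealis's first-order condition: 400 - 10q_B - 2(q_D) = 0.
So q_D = (271 - 2q_B)/8 and q_B = (400 - 2q_D)/10.
Substituting one into the other gives q_D = 955/38 and q_B = 1329/38.
Total output Q = 955/38 + 1329/38 = 1142/19.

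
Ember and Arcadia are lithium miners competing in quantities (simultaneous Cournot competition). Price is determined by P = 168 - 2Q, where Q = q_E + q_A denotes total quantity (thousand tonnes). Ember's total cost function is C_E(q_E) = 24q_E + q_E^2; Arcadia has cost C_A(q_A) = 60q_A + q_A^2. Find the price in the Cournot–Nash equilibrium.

105

Ember's profit: π_E = (168 - 2Q)q_E - (24q_E + q_E²). Setting ∂π_E/∂q_E = 0: 144 - 6q_E - 2(q_A) = 0.
Arcadia's first-order condition: 108 - 6q_A - 2(q_E) = 0.
Rearranging gives the reaction functions q_E = (144 - 2q_A)/6 and q_A = (108 - 2q_E)/6.
Substituting one into the other gives q_E = 81/4 and q_A = 45/4.
Total output Q = 63/2, so price P = 168 - 2·(63/2) = 105.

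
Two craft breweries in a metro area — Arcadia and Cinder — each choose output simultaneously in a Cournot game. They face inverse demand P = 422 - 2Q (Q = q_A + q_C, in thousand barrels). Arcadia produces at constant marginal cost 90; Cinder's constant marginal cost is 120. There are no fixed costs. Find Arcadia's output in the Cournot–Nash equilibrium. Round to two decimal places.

Arcadia's profit: π_A = (422 - 2Q)q_A - (90q_A). Setting ∂π_A/∂q_A = 0: 332 - 4q_A - 2(q_C) = 0.
Cinder's first-order condition: 302 - 4q_C - 2(q_A) = 0.
So q_A = (332 - 2q_C)/4 and q_C = (302 - 2q_A)/4.
Substituting one into the other gives q_A = 181/3 and q_C = 136/3.

60.33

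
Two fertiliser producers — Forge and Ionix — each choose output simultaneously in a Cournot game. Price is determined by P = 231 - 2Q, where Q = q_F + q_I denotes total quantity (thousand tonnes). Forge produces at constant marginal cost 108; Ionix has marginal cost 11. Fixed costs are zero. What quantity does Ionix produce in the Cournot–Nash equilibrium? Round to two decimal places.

Forge's profit: π_F = (231 - 2Q)q_F - (108q_F). Setting ∂π_F/∂q_F = 0: 123 - 4q_F - 2(q_I) = 0.
Ionix's first-order condition: 220 - 4q_I - 2(q_F) = 0.
Rearranging gives the reaction functions q_F = (123 - 2q_I)/4 and q_I = (220 - 2q_F)/4.
Solving the pair: q_F = 13/3, q_I = 317/6.

52.83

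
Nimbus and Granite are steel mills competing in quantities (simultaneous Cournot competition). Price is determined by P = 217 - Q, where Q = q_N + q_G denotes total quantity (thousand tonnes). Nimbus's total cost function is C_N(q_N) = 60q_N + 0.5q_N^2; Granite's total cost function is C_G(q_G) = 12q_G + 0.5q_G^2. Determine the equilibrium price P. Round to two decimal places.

126.50

Nimbus's profit: π_N = (217 - Q)q_N - (60q_N + (1/2)q_N²). Setting ∂π_N/∂q_N = 0: 157 - 3q_N - (q_G) = 0.
Granite's profit: π_G = (217 - Q)q_G - (12q_G + (1/2)q_G²). Setting ∂π_G/∂q_G = 0: 205 - 3q_G - (q_N) = 0.
Rearranging gives the reaction functions q_N = (157 - q_G)/3 and q_G = (205 - q_N)/3.
Substituting one into the other gives q_N = 133/4 and q_G = 229/4.
Total output Q = 181/2, so price P = 217 - 181/2 = 253/2.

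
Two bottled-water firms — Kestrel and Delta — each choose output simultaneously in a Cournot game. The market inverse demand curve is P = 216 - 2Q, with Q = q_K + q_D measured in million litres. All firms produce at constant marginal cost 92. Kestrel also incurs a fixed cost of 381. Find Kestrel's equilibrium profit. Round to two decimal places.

A representative firm's profit is π_i = q_i(216 - 2Q) - 92q_i.
First-order condition (treating rivals' output as given): 124 - 4q_i - 2q_j = 0.
By symmetry each firm produces the same amount; substituting q_j = q_i yields q_i = 124/6 = 62/3.
Price P = 216 - 2·(124/3) = 400/3.
Kestrel's profit: (400/3 - 92)·(62/3) - 381 = 473.2222.

473.22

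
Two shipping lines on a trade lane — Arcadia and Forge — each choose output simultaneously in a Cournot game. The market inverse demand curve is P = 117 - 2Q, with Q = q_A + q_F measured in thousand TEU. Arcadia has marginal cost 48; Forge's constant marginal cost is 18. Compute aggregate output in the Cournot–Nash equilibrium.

28

Arcadia's profit: π_A = (117 - 2Q)q_A - (48q_A). Setting ∂π_A/∂q_A = 0: 69 - 4q_A - 2(q_F) = 0.
Forge's profit: π_F = (117 - 2Q)q_F - (18q_F). Setting ∂π_F/∂q_F = 0: 99 - 4q_F - 2(q_A) = 0.
Rearranging gives the reaction functions q_A = (69 - 2q_F)/4 and q_F = (99 - 2q_A)/4.
Solving the pair: q_A = 13/2, q_F = 43/2.
Total output Q = 13/2 + 43/2 = 28.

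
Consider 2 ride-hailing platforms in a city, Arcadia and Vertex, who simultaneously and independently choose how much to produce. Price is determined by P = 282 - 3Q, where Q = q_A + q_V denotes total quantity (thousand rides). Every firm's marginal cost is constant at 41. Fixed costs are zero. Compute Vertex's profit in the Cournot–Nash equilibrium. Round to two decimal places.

2151.15

A representative firm's profit is π_i = q_i(282 - 3Q) - 41q_i.
Setting ∂π_i/∂q_i = 0 with rivals' quantities fixed: 241 - 6q_i - 3q_j = 0.
With identical firms every q_j equals q_i, so q_j = q_i and 241 = 9q_i, giving q_i = 241/9.
Price P = 282 - 3·(482/9) = 364/3.
Vertex's profit: (364/3 - 41)·(241/9) = 2151.1481.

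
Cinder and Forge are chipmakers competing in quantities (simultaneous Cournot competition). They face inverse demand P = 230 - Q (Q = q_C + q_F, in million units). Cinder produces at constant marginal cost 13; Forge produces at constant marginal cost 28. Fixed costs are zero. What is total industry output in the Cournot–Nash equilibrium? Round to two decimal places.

Cinder's profit: π_C = (230 - Q)q_C - (13q_C). Setting ∂π_C/∂q_C = 0: 217 - 2q_C - (q_F) = 0.
Forge's first-order condition: 202 - 2q_F - (q_C) = 0.
So q_C = (217 - q_F)/2 and q_F = (202 - q_C)/2.
Substituting one into the other gives q_C = 232/3 and q_F = 187/3.
Total output Q = 232/3 + 187/3 = 419/3.

139.67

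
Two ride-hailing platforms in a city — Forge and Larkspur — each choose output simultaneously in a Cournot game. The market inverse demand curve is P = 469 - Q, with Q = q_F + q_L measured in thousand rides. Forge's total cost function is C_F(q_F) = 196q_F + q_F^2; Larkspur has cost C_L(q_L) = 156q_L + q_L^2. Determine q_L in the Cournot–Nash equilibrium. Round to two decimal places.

Forge's profit: π_F = (469 - Q)q_F - (196q_F + q_F²). Setting ∂π_F/∂q_F = 0: 273 - 4q_F - (q_L) = 0.
Larkspur's profit: π_L = (469 - Q)q_L - (156q_L + q_L²). Setting ∂π_L/∂q_L = 0: 313 - 4q_L - (q_F) = 0.
Rearranging gives the reaction functions q_F = (273 - q_L)/4 and q_L = (313 - q_F)/4.
Solving the pair: q_F = 779/15, q_L = 979/15.

65.27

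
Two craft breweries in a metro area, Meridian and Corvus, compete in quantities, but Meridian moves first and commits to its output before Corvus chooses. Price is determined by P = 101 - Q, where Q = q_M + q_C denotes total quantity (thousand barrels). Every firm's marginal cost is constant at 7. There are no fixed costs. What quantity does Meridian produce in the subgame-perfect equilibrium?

47

The follower Corvus best-responds to any q_M: π_C = (101 - Q)q_C - 7q_C.
Follower FOC: 94 - q_M - 2q_C = 0, so q_C(q_M) = (94 - q_M)/2.
Meridian substitutes q_C(q_M) into its own profit: π_M = q_M(101 - q_M - (94 - q_M)/2) - 7q_M = (54 - (1/2)q_M)q_M - 7q_M.
The leader's first-order condition 47 - q_M = 0 yields q_M = 47.
Then q_C = (94 - 47)/2 = 47/2.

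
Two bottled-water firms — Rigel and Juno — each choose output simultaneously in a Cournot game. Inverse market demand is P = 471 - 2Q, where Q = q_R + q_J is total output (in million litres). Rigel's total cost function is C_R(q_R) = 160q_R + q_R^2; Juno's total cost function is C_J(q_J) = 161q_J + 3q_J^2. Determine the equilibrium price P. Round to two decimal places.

337.86

Rigel's profit: π_R = (471 - 2Q)q_R - (160q_R + q_R²). Setting ∂π_R/∂q_R = 0: 311 - 6q_R - 2(q_J) = 0.
Juno's profit: π_J = (471 - 2Q)q_J - (161q_J + 3q_J²). Setting ∂π_J/∂q_J = 0: 310 - 10q_J - 2(q_R) = 0.
So q_R = (311 - 2q_J)/6 and q_J = (310 - 2q_R)/10.
Substituting one into the other gives q_R = 1245/28 and q_J = 619/28.
Total output Q = 466/7, so price P = 471 - 2·(466/7) = 337.8571.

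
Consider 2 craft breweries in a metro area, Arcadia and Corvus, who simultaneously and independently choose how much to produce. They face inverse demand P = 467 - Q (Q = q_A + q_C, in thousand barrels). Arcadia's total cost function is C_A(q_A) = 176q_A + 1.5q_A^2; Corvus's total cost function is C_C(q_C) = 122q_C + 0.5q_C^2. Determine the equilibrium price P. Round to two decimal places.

326.86

Arcadia's profit: π_A = (467 - Q)q_A - (176q_A + (3/2)q_A²). Setting ∂π_A/∂q_A = 0: 291 - 5q_A - (q_C) = 0.
Corvus's first-order condition: 345 - 3q_C - (q_A) = 0.
Best responses: q_A = (291 - q_C)/5, q_C = (345 - q_A)/3.
Solving the pair: q_A = 264/7, q_C = 717/7.
Total output Q = 981/7, so price P = 467 - 981/7 = 326.8571.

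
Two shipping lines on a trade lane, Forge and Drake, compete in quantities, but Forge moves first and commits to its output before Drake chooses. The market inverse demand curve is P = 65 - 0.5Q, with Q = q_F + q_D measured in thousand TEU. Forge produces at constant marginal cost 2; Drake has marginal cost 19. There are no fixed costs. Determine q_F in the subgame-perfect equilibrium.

The follower Drake best-responds to any q_F: π_D = (65 - 0.5Q)q_D - 19q_D.
Follower FOC: 46 - (1/2)q_F - q_D = 0, so q_D(q_F) = (46 - (1/2)q_F).
Forge substitutes q_D(q_F) into its own profit: π_F = q_F(65 - (1/2)q_F - (46 - (1/2)q_F)/2) - 2q_F = (42 - (1/4)q_F)q_F - 2q_F.
Maximising: ∂π_F/∂q_F = 40 - (1/2)q_F = 0, giving q_F = 80.
Then q_D = (46 - (1/2)·80) = 6.

80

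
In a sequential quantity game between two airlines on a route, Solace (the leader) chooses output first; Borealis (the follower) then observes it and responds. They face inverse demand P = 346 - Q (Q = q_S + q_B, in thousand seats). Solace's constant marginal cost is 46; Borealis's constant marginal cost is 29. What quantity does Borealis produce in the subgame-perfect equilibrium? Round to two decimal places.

87.75

Solve by backward induction. Given q_S, the follower Borealis maximises π_B = (346 - q_S - q_B)q_B - 29q_B.
∂π_B/∂q_B = 317 - q_S - 2q_B = 0 gives the reaction function q_B = (317 - q_S)/2.
The leader anticipates this reaction. Substituting into P = 346 - Q gives P = 375/2 - (1/2)q_S, so π_S = (375/2 - (1/2)q_S)q_S - 46q_S.
The leader's first-order condition 283/2 - q_S = 0 yields q_S = 283/2.
Then q_B = (317 - 283/2)/2 = 351/4.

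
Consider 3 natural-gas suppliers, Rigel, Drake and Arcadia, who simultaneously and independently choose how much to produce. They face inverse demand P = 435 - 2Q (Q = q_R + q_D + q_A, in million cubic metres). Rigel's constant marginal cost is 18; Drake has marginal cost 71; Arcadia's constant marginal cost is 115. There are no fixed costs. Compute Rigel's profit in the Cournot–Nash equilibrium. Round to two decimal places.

10046.53

Rigel's profit: π_R = (435 - 2Q)q_R - (18q_R). Setting ∂π_R/∂q_R = 0: 417 - 4q_R - 2(q_D + q_A) = 0.
Drake's first-order condition: 364 - 4q_D - 2(q_R + q_A) = 0.
Arcadia's first-order condition: 320 - 4q_A - 2(q_R + q_D) = 0.
Summing all 3 equations gives 1101 − 8Q = 0, hence Q = 1101/8.
Back-substituting: q_R = (417 − 1101/4)/2 = 567/8, q_D = (364 − 1101/4)/2 = 355/8, q_A = (320 − 1101/4)/2 = 179/8.
Price P = 435 - 2·(1101/8) = 639/4.
Rigel's profit: (639/4 - 18)·(567/8) = 10046.5313.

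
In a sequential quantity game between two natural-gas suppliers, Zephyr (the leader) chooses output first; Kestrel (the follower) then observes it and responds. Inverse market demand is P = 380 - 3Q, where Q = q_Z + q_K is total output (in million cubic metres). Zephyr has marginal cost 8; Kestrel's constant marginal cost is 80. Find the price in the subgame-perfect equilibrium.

119

The follower Kestrel best-responds to any q_Z: π_K = (380 - 3Q)q_K - 80q_K.
Follower FOC: 300 - 3q_Z - 6q_K = 0, so q_K(q_Z) = (300 - 3q_Z)/6.
The leader anticipates this reaction. Substituting into P = 380 - 3Q gives P = 230 - (3/2)q_Z, so π_Z = (230 - (3/2)q_Z)q_Z - 8q_Z.
The leader's first-order condition 222 - 3q_Z = 0 yields q_Z = 74.
Then q_K = (300 - 3·74)/6 = 13.
Total output Q = 87, so price P = 380 - 3·87 = 119.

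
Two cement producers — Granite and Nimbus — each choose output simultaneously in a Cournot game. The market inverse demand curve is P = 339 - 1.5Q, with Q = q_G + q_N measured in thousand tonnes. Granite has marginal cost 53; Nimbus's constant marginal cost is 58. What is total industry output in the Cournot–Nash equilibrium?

126

Granite's profit: π_G = (339 - 1.5Q)q_G - (53q_G). Setting ∂π_G/∂q_G = 0: 286 - 3q_G - (3/2)(q_N) = 0.
Nimbus's first-order condition: 281 - 3q_N - (3/2)(q_G) = 0.
So q_G = (286 - (3/2)q_N)/3 and q_N = (281 - (3/2)q_G)/3.
Substituting one into the other gives q_G = 194/3 and q_N = 184/3.
Total output Q = 194/3 + 184/3 = 126.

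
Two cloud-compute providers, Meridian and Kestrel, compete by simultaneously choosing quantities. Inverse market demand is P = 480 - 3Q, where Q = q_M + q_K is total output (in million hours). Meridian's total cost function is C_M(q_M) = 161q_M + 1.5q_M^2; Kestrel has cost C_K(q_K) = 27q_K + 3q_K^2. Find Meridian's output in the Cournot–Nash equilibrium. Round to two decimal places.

24.94

Meridian's profit: π_M = (480 - 3Q)q_M - (161q_M + (3/2)q_M²). Setting ∂π_M/∂q_M = 0: 319 - 9q_M - 3(q_K) = 0.
Kestrel's first-order condition: 453 - 12q_K - 3(q_M) = 0.
Rearranging gives the reaction functions q_M = (319 - 3q_K)/9 and q_K = (453 - 3q_M)/12.
Solving the pair: q_M = 823/33, q_K = 1040/33.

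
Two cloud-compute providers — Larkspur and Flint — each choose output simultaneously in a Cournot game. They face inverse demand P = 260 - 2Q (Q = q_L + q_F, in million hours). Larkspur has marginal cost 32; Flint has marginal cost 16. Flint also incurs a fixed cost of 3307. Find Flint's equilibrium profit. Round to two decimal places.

448.56

Larkspur's profit: π_L = (260 - 2Q)q_L - (32q_L). Setting ∂π_L/∂q_L = 0: 228 - 4q_L - 2(q_F) = 0.
Flint's profit: π_F = (260 - 2Q)q_F - (16q_F). Setting ∂π_F/∂q_F = 0: 244 - 4q_F - 2(q_L) = 0.
So q_L = (228 - 2q_F)/4 and q_F = (244 - 2q_L)/4.
Solving the pair: q_L = 106/3, q_F = 130/3.
Price P = 260 - 2·(236/3) = 308/3.
Flint's profit: (308/3 - 16)·(130/3) - 3307 = 448.5556.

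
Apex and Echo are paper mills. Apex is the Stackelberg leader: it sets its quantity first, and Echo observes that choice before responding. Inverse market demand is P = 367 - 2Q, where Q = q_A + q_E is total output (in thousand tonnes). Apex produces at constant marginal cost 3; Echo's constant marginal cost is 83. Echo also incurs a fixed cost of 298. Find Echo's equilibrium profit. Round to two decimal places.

Solve by backward induction. Given q_A, the follower Echo maximises π_E = (367 - 2q_A - 2q_E)q_E - 83q_E.
Follower FOC: 284 - 2q_A - 4q_E = 0, so q_E(q_A) = (284 - 2q_A)/4.
Apex substitutes q_E(q_A) into its own profit: π_A = q_A(367 - 2q_A - (284 - 2q_A)/2) - 3q_A = (225 - q_A)q_A - 3q_A.
Leader FOC: 222 - 2q_A = 0, so q_A = 111.
Then q_E = (284 - 2·111)/4 = 31/2.
Price P = 367 - 2·(253/2) = 114.
Echo's profit: (114 - 83)·(31/2) - 298 = 365/2.

182.50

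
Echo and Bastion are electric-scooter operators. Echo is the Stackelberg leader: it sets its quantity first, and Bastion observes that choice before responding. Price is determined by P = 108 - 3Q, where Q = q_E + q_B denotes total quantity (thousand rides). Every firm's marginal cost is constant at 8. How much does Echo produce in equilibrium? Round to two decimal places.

16.67

Solve by backward induction. Given q_E, the follower Bastion maximises π_B = (108 - 3q_E - 3q_B)q_B - 8q_B.
Follower FOC: 100 - 3q_E - 6q_B = 0, so q_B(q_E) = (100 - 3q_E)/6.
The leader anticipates this reaction. Substituting into P = 108 - 3Q gives P = 58 - (3/2)q_E, so π_E = (58 - (3/2)q_E)q_E - 8q_E.
Leader FOC: 50 - 3q_E = 0, so q_E = 50/3.
Then q_B = (100 - 3·(50/3))/6 = 25/3.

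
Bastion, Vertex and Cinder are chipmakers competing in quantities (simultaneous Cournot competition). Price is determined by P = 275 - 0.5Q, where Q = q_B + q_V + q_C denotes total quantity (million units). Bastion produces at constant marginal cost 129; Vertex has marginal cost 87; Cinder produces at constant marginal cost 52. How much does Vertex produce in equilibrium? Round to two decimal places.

97.50

Bastion's profit: π_B = (275 - 0.5Q)q_B - (129q_B). Setting ∂π_B/∂q_B = 0: 146 - q_B - (1/2)(q_V + q_C) = 0.
Vertex's first-order condition: 188 - q_V - (1/2)(q_B + q_C) = 0.
Cinder's first-order condition: 223 - q_C - (1/2)(q_B + q_V) = 0.
Adding the 3 first-order conditions: 557 − 2Q = 0, so Q = 557/2.
Back-substituting: q_B = (146 − 557/4)/(1/2) = 27/2, q_V = (188 − 557/4)/(1/2) = 195/2, q_C = (223 − 557/4)/(1/2) = 335/2.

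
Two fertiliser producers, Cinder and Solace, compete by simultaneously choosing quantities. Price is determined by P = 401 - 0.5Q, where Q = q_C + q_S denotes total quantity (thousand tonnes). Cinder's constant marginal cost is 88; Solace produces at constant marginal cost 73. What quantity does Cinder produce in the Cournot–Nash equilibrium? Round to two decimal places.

198.67

Cinder's profit: π_C = (401 - 0.5Q)q_C - (88q_C). Setting ∂π_C/∂q_C = 0: 313 - q_C - (1/2)(q_S) = 0.
Solace's profit: π_S = (401 - 0.5Q)q_S - (73q_S). Setting ∂π_S/∂q_S = 0: 328 - q_S - (1/2)(q_C) = 0.
Best responses: q_C = (313 - (1/2)q_S), q_S = (328 - (1/2)q_C).
Substituting one into the other gives q_C = 596/3 and q_S = 686/3.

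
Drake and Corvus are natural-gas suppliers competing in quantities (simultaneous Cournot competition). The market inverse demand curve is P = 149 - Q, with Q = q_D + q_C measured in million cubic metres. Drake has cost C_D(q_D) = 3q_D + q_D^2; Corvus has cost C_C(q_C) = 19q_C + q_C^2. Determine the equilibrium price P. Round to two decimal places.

Drake's profit: π_D = (149 - Q)q_D - (3q_D + q_D²). Setting ∂π_D/∂q_D = 0: 146 - 4q_D - (q_C) = 0.
Corvus's first-order condition: 130 - 4q_C - (q_D) = 0.
Rearranging gives the reaction functions q_D = (146 - q_C)/4 and q_C = (130 - q_D)/4.
Substituting one into the other gives q_D = 454/15 and q_C = 374/15.
Total output Q = 276/5, so price P = 149 - 276/5 = 469/5.

93.80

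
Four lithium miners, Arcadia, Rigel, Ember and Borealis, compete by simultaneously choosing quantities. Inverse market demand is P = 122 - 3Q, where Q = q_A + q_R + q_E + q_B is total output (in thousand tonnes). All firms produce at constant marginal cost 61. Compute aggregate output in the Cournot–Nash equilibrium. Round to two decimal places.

16.27

A representative firm's profit is π_i = q_i(122 - 3Q) - 61q_i.
Setting ∂π_i/∂q_i = 0 with rivals' quantities fixed: 61 - 6q_i - 3·Σ_{j≠i} q_j = 0.
With identical firms every q_j equals q_i, so Σ_{j≠i} q_j = 3q_i and 61 = 15q_i, giving q_i = 61/15.
Total output Q = 61/15 + 61/15 + 61/15 + 61/15 = 244/15.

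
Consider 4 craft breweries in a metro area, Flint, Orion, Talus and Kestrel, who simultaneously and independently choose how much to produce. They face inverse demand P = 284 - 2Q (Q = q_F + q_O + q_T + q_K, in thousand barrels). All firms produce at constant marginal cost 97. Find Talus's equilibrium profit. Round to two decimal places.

Each firm earns π_i = (284 - 2Q)q_i - 97q_i.
Setting ∂π_i/∂q_i = 0 with rivals' quantities fixed: 187 - 4q_i - 2·Σ_{j≠i} q_j = 0.
By symmetry each firm produces the same amount; substituting Σ_{j≠i} q_j = 3q_i yields q_i = 187/10.
Price P = 284 - 2·(374/5) = 672/5.
Talus's profit: (672/5 - 97)·(187/10) = 699.3800.

699.38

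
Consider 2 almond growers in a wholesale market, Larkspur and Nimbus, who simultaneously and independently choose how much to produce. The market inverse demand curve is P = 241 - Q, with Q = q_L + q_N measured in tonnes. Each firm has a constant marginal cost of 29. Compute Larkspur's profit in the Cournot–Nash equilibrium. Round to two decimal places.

A representative firm's profit is π_i = q_i(241 - Q) - 29q_i.
Setting ∂π_i/∂q_i = 0 with rivals' quantities fixed: 212 - 2q_i - q_j = 0.
By symmetry each firm produces the same amount; substituting q_j = q_i yields q_i = 212/3.
Price P = 241 - 424/3 = 299/3.
Larkspur's profit: (299/3 - 29)·(212/3) = 4993.7778.

4993.78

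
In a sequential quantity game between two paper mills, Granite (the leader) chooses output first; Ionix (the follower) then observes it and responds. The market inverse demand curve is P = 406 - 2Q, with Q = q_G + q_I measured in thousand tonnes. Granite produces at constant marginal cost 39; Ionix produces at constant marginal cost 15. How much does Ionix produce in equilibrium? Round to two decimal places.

The follower Ionix best-responds to any q_G: π_I = (406 - 2Q)q_I - 15q_I.
Follower FOC: 391 - 2q_G - 4q_I = 0, so q_I(q_G) = (391 - 2q_G)/4.
Granite substitutes q_I(q_G) into its own profit: π_G = q_G(406 - 2q_G - (391 - 2q_G)/2) - 39q_G = (421/2 - q_G)q_G - 39q_G.
The leader's first-order condition 343/2 - 2q_G = 0 yields q_G = 343/4.
Then q_I = (391 - 2·(343/4))/4 = 439/8.

54.88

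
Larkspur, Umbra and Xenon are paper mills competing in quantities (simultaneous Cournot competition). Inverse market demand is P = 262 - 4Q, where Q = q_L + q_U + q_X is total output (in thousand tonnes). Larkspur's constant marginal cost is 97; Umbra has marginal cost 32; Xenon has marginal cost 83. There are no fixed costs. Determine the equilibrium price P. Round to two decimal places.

118.50

Larkspur's profit: π_L = (262 - 4Q)q_L - (97q_L). Setting ∂π_L/∂q_L = 0: 165 - 8q_L - 4(q_U + q_X) = 0.
Umbra's first-order condition: 230 - 8q_U - 4(q_L + q_X) = 0.
Xenon's first-order condition: 179 - 8q_X - 4(q_L + q_U) = 0.
Summing all 3 equations gives 574 − 16Q = 0, hence Q = 287/8.
Back-substituting: q_L = (165 − 287/2)/4 = 43/8, q_U = (230 − 287/2)/4 = 173/8, q_X = (179 − 287/2)/4 = 71/8.
Total output Q = 287/8, so price P = 262 - 4·(287/8) = 237/2.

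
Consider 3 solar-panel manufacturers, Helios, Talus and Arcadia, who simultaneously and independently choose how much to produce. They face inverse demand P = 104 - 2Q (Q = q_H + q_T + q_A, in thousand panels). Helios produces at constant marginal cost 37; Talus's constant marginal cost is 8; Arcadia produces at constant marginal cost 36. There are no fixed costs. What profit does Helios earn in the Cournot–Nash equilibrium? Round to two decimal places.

42.78

Helios's profit: π_H = (104 - 2Q)q_H - (37q_H). Setting ∂π_H/∂q_H = 0: 67 - 4q_H - 2(q_T + q_A) = 0.
Talus's profit: π_T = (104 - 2Q)q_T - (8q_T). Setting ∂π_T/∂q_T = 0: 96 - 4q_T - 2(q_H + q_A) = 0.
Arcadia's first-order condition: 68 - 4q_A - 2(q_H + q_T) = 0.
Summing all 3 equations gives 231 − 8Q = 0, hence Q = 231/8.
Back-substituting: q_H = (67 − 231/4)/2 = 37/8, q_T = (96 − 231/4)/2 = 153/8, q_A = (68 − 231/4)/2 = 41/8.
Price P = 104 - 2·(231/8) = 185/4.
Helios's profit: (185/4 - 37)·(37/8) = 1369/32.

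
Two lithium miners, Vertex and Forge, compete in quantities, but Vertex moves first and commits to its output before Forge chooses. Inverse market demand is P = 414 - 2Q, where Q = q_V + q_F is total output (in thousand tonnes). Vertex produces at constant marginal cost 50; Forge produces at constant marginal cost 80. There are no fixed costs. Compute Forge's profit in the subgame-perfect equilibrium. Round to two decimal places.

2346.13

The follower Forge best-responds to any q_V: π_F = (414 - 2Q)q_F - 80q_F.
Follower FOC: 334 - 2q_V - 4q_F = 0, so q_F(q_V) = (334 - 2q_V)/4.
Vertex substitutes q_F(q_V) into its own profit: π_V = q_V(414 - 2q_V - (334 - 2q_V)/2) - 50q_V = (247 - q_V)q_V - 50q_V.
Leader FOC: 197 - 2q_V = 0, so q_V = 197/2.
Then q_F = (334 - 2·(197/2))/4 = 137/4.
Price P = 414 - 2·(531/4) = 297/2.
Forge's profit: (297/2 - 80)·(137/4) = 2346.1250.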